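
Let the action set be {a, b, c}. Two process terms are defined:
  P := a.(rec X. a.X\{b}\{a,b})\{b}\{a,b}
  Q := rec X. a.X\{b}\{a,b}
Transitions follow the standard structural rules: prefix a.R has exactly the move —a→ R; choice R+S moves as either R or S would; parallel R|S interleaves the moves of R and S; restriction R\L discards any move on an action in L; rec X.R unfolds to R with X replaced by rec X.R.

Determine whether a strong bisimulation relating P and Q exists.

P ~ Q

LTS(P): 2 reachable states
  p0 = a.(rec X. a.X\{b}\{a,b})\{b}\{a,b} :: -a-> p1
  p1 = (rec X. a.X\{b}\{a,b})\{b}\{a,b} :: (no moves)
LTS(Q): 2 reachable states
  q0 = rec X. a.X\{b}\{a,b} :: -a-> q1
  q1 = (rec X. a.X\{b}\{a,b})\{b}\{a,b} :: (no moves)
Bisimilarity quotient blocks:
  B0 = {p0, q0}
  B1 = {p1, q1}
p0 ∈ B0, q0 ∈ B0 → same block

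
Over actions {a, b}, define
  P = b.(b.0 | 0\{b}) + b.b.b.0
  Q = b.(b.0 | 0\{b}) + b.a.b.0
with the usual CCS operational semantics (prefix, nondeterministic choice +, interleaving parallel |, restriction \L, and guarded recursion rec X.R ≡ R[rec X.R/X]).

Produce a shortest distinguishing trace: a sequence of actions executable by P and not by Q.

bbb

P's transition system — 6 states:
  s0 = b.(b.0 | 0\{b}) + b.b.b.0 :: —b→ s1, —b→ s2
  s1 = b.0 | 0\{b} :: —b→ s3
  s2 = b.b.0 :: —b→ s4
  s3 = 0 | 0\{b} :: ·
  s4 = b.0 :: —b→ s5
  s5 = 0 :: ·
Q's transition system — 6 states:
  t0 = b.(b.0 | 0\{b}) + b.a.b.0 :: —b→ t1, —b→ t2
  t1 = a.b.0 :: —a→ t3
  t2 = b.0 | 0\{b} :: —b→ t4
  t3 = b.0 :: —b→ t5
  t4 = 0 | 0\{b} :: ·
  t5 = 0 :: ·
Trace ⟨bbb⟩ through P, begin at {s0}:
  after b @ step 1: {s1, s2}
  after b @ step 2: {s3, s4}
  after b @ step 3: {s5}
  ✓ P
Trace ⟨bbb⟩ through Q, begin at {t0}:
  after b @ step 1: {t1, t2}
  after b @ step 2: {t4}
  after b @ step 3: ∅  — Q cannot continue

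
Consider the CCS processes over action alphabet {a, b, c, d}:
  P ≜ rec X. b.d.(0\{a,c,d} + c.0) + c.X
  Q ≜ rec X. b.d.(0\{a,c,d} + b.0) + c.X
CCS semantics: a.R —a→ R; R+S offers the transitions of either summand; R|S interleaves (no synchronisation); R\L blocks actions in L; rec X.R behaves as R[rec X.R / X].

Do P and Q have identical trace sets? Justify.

trace-distinct — witness ⟨bdc⟩

P's transition system — 4 states:
  m0 = rec X. b.d.(0\{a,c,d} + c.0) + c.X | —b→ m1, —c→ m0
  m1 = d.(0\{a,c,d} + c.0) | —d→ m2
  m2 = 0\{a,c,d} + c.0 | —c→ m3
  m3 = 0 | stopped
Q's transition system — 4 states:
  n0 = rec X. b.d.(0\{a,c,d} + b.0) + c.X | —b→ n1, —c→ n0
  n1 = d.(0\{a,c,d} + b.0) | —d→ n2
  n2 = 0\{a,c,d} + b.0 | —b→ n3
  n3 = 0 | stopped
Run σ = ⟨bdc⟩ on P: start {m0}
  [1] b ⇒ {m1}
  [2] d ⇒ {m2}
  [3] c ⇒ {m3}
  ✓ P
Run σ = ⟨bdc⟩ on Q: start {n0}
  [1] b ⇒ {n1}
  [2] d ⇒ {n2}
  [3] c ⇒ no successor for Q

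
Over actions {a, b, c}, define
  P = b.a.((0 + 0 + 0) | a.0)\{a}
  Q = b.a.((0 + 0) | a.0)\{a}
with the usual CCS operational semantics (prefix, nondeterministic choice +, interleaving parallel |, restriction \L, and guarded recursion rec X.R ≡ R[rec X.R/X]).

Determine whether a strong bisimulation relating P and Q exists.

YES

P's transition system — 3 states:
  m0 = b.a.((0 + 0 + 0) | a.0)\{a} | -b-> m1
  m1 = a.((0 + 0 + 0) | a.0)\{a} | -a-> m2
  m2 = ((0 + 0 + 0) | a.0)\{a} | ∅
Q's transition system — 3 states:
  n0 = b.a.((0 + 0) | a.0)\{a} | -b-> n1
  n1 = a.((0 + 0) | a.0)\{a} | -a-> n2
  n2 = ((0 + 0) | a.0)\{a} | ∅
Bisimilarity quotient blocks:
  B0 = {m0, n0}
  B1 = {m1, n1}
  B2 = {m2, n2}
m0 ∈ B0, n0 ∈ B0 → same block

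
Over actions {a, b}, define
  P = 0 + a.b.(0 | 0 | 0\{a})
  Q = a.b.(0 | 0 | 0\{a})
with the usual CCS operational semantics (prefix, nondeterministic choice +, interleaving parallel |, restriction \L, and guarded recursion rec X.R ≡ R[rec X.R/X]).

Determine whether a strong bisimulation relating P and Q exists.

LTS(P): 3 reachable states
  s0 = 0 + a.b.(0 | 0 | 0\{a}) :: =a=> s1
  s1 = b.(0 | 0 | 0\{a}) :: =b=> s2
  s2 = 0 | 0 | 0\{a} :: deadlocked
LTS(Q): 3 reachable states
  t0 = a.b.(0 | 0 | 0\{a}) :: =a=> t1
  t1 = b.(0 | 0 | 0\{a}) :: =b=> t2
  t2 = 0 | 0 | 0\{a} :: deadlocked
Partition-refinement fixed point:
  B0 = {s0, t0}
  B1 = {s1, t1}
  B2 = {s2, t2}
s0 ∈ B0, t0 ∈ B0 → same block

bisimilar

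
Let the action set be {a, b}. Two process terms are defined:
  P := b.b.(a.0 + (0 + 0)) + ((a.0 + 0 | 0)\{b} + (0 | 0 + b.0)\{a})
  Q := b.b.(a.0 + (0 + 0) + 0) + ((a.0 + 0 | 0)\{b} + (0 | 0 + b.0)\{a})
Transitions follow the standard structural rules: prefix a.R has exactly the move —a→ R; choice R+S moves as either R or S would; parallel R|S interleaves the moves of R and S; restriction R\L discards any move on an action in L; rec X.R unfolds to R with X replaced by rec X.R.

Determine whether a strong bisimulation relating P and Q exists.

P ~ Q

P's transition system — 6 states:
  p0 = b.b.(a.0 + (0 + 0)) + ((a.0 + 0 | 0)\{b} + (0 | 0 + b.0)\{a}) :: —a→ p1, —b→ p2, —b→ p3
  p1 = 0\{b} :: deadlocked
  p2 = 0\{a} :: deadlocked
  p3 = b.(a.0 + (0 + 0)) :: —b→ p4
  p4 = a.0 + (0 + 0) :: —a→ p5
  p5 = 0 :: deadlocked
Q's transition system — 6 states:
  q0 = b.b.(a.0 + (0 + 0) + 0) + ((a.0 + 0 | 0)\{b} + (0 | 0 + b.0)\{a}) :: —a→ q1, —b→ q2, —b→ q3
  q1 = 0\{b} :: deadlocked
  q2 = 0\{a} :: deadlocked
  q3 = b.(a.0 + (0 + 0) + 0) :: —b→ q4
  q4 = a.0 + (0 + 0) + 0 :: —a→ q5
  q5 = 0 :: deadlocked
Partition-refinement fixed point:
  B0 = {p0, q0}
  B1 = {p1, p2, p5, q1, q2, q5}
  B2 = {p3, q3}
  B3 = {p4, q4}
p0 ∈ B0, q0 ∈ B0 → same block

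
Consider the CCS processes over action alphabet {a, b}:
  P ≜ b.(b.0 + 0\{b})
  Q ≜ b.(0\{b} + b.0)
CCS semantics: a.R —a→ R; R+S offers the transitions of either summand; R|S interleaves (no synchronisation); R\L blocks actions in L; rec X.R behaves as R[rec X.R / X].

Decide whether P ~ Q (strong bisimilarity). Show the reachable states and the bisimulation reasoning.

P's transition system — 3 states:
  u0 = b.(b.0 + 0\{b}) has moves —b→ u1
  u1 = b.0 + 0\{b} has moves —b→ u2
  u2 = 0 has moves stopped
Q's transition system — 3 states:
  v0 = b.(0\{b} + b.0) has moves —b→ v1
  v1 = 0\{b} + b.0 has moves —b→ v2
  v2 = 0 has moves stopped
Bisimilarity quotient blocks:
  B0 = {u0, v0}
  B1 = {u1, v1}
  B2 = {u2, v2}
u0 ∈ B0, v0 ∈ B0 → same block

P ~ Q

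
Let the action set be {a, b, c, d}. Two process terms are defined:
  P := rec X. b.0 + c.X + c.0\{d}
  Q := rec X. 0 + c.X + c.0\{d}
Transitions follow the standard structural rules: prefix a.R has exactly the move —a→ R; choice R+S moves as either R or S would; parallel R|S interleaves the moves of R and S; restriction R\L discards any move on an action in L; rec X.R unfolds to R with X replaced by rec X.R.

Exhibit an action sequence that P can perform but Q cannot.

Reachable graph of P (3 states):
  u0 = rec X. b.0 + c.X + c.0\{d} ⊢ —b→ u1, —c→ u0, —c→ u2
  u1 = 0 ⊢ ∅
  u2 = 0\{d} ⊢ ∅
Reachable graph of Q (2 states):
  v0 = rec X. 0 + c.X + c.0\{d} ⊢ —c→ v0, —c→ v1
  v1 = 0\{d} ⊢ ∅
Trace ⟨b⟩ through P, begin at {u0}:
  [1] b ⇒ {u1}
  ✓ P
Trace ⟨b⟩ through Q, begin at {v0}:
  [1] b ⇒ ∅  — Q cannot continue

b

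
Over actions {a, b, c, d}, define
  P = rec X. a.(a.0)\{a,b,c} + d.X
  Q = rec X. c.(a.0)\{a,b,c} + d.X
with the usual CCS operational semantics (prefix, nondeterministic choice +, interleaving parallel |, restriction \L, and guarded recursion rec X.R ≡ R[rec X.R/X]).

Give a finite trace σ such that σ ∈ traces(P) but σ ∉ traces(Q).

a

LTS(P): 2 reachable states
  s0 = rec X. a.(a.0)\{a,b,c} + d.X has moves -a-> s1, -d-> s0
  s1 = (a.0)\{a,b,c} has moves ·
LTS(Q): 2 reachable states
  t0 = rec X. c.(a.0)\{a,b,c} + d.X has moves -c-> t1, -d-> t0
  t1 = (a.0)\{a,b,c} has moves ·
Run σ = ⟨a⟩ on P: start {s0}
  [1] a ⇒ {s1}
  — P admits the full trace.
Run σ = ⟨a⟩ on Q: start {t0}
  [1] a ⇒ no successor for Q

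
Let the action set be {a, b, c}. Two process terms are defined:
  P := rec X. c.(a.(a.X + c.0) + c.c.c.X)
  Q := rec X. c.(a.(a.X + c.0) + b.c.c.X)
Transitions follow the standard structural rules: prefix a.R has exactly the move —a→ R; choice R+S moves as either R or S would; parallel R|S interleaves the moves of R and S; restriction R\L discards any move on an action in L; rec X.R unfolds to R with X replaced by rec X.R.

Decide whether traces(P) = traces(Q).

LTS(P): 6 reachable states
  p0 = rec X. c.(a.(a.X + c.0) + c.c.c.X) :: =c=> p1
  p1 = a.(a.(rec X. c.(a.(a.X + c.0) + c.c.c.X)) + c.0) + c.c.c.(rec X. c.(a.(a.X + c.0) + c.c.c.X)) :: =a=> p2, =c=> p3
  p2 = a.(rec X. c.(a.(a.X + c.0) + c.c.c.X)) + c.0 :: =a=> p0, =c=> p4
  p3 = c.c.(rec X. c.(a.(a.X + c.0) + c.c.c.X)) :: =c=> p5
  p4 = 0 :: ·
  p5 = c.(rec X. c.(a.(a.X + c.0) + c.c.c.X)) :: =c=> p0
LTS(Q): 6 reachable states
  q0 = rec X. c.(a.(a.X + c.0) + b.c.c.X) :: =c=> q1
  q1 = a.(a.(rec X. c.(a.(a.X + c.0) + b.c.c.X)) + c.0) + b.c.c.(rec X. c.(a.(a.X + c.0) + b.c.c.X)) :: =a=> q2, =b=> q3
  q2 = a.(rec X. c.(a.(a.X + c.0) + b.c.c.X)) + c.0 :: =a=> q0, =c=> q4
  q3 = c.c.(rec X. c.(a.(a.X + c.0) + b.c.c.X)) :: =c=> q5
  q4 = 0 :: ·
  q5 = c.(rec X. c.(a.(a.X + c.0) + b.c.c.X)) :: =c=> q0
Trace ⟨cc⟩ through P, begin at {p0}:
  [1] c ⇒ {p1}
  [2] c ⇒ {p3}
  ✓ P
Trace ⟨cc⟩ through Q, begin at {q0}:
  [1] c ⇒ {q1}
  [2] c ⇒ ∅  — Q cannot continue

traces(P) ≠ traces(Q) — witness ⟨cc⟩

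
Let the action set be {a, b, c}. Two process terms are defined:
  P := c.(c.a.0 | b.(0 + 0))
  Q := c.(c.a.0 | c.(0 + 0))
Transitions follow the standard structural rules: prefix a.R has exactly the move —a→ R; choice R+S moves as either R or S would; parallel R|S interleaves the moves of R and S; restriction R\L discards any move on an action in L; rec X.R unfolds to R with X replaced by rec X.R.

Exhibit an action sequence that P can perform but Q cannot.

P's transition system — 7 states:
  s0 = c.(c.a.0 | b.(0 + 0)) has moves =c=> s1
  s1 = c.a.0 | b.(0 + 0) has moves =b=> s2, =c=> s3
  s2 = c.a.0 | (0 + 0) has moves =c=> s4
  s3 = a.0 | b.(0 + 0) has moves =a=> s5, =b=> s4
  s4 = a.0 | (0 + 0) has moves =a=> s6
  s5 = 0 | b.(0 + 0) has moves =b=> s6
  s6 = 0 | (0 + 0) has moves deadlocked
Q's transition system — 7 states:
  t0 = c.(c.a.0 | c.(0 + 0)) has moves =c=> t1
  t1 = c.a.0 | c.(0 + 0) has moves =c=> t2, =c=> t3
  t2 = a.0 | c.(0 + 0) has moves =a=> t4, =c=> t5
  t3 = c.a.0 | (0 + 0) has moves =c=> t5
  t4 = 0 | c.(0 + 0) has moves =c=> t6
  t5 = a.0 | (0 + 0) has moves =a=> t6
  t6 = 0 | (0 + 0) has moves deadlocked
Run σ = ⟨cb⟩ on P: start {s0}
  [1] c ⇒ {s1}
  [2] b ⇒ {s2}
  P completes σ.
Run σ = ⟨cb⟩ on Q: start {t0}
  [1] c ⇒ {t1}
  [2] b ⇒ no successor for Q

cb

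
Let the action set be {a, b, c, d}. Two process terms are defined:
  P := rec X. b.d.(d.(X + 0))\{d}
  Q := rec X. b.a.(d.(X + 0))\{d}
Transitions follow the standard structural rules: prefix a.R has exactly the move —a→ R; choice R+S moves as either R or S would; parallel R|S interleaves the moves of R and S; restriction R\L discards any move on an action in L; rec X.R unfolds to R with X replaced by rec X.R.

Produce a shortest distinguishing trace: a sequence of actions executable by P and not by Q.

bd

LTS(P): 3 reachable states
  u0 = rec X. b.d.(d.(X + 0))\{d} | -b-> u1
  u1 = d.(d.((rec X. b.d.(d.(X + 0))\{d}) + 0))\{d} | -d-> u2
  u2 = (d.((rec X. b.d.(d.(X + 0))\{d}) + 0))\{d} | ∅
LTS(Q): 3 reachable states
  v0 = rec X. b.a.(d.(X + 0))\{d} | -b-> v1
  v1 = a.(d.((rec X. b.a.(d.(X + 0))\{d}) + 0))\{d} | -a-> v2
  v2 = (d.((rec X. b.a.(d.(X + 0))\{d}) + 0))\{d} | ∅
Run σ = ⟨bd⟩ on P: start {u0}
  step 1 (b): {u1}
  step 2 (d): {u2}
  P completes σ.
Run σ = ⟨bd⟩ on Q: start {v0}
  step 1 (b): {v1}
  step 2 (d): no successor for Q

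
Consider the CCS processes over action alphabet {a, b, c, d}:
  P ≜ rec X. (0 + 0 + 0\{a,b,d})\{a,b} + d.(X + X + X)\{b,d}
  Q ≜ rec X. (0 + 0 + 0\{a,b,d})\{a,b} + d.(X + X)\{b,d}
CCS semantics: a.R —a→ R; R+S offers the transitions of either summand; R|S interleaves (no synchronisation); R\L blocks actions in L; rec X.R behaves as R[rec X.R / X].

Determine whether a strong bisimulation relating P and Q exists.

bisimilar

P's transition system — 2 states:
  s0 = rec X. (0 + 0 + 0\{a,b,d})\{a,b} + d.(X + X + X)\{b,d} :: =d=> s1
  s1 = ((rec X. (0 + 0 + 0\{a,b,d})\{a,b} + d.(X + X + X)\{b,d}) + (rec X. (0 + 0 + 0\{a,b,d})\{a,b} + d.(X + X + X)\{b,d}) + (rec X. (0 + 0 + 0\{a,b,d})\{a,b} + d.(X + X + X)\{b,d}))\{b,d} :: ∅
Q's transition system — 2 states:
  t0 = rec X. (0 + 0 + 0\{a,b,d})\{a,b} + d.(X + X)\{b,d} :: =d=> t1
  t1 = ((rec X. (0 + 0 + 0\{a,b,d})\{a,b} + d.(X + X)\{b,d}) + (rec X. (0 + 0 + 0\{a,b,d})\{a,b} + d.(X + X)\{b,d}))\{b,d} :: ∅
Coarsest stable partition (strong bisimilarity classes):
  B0 = {s0, t0}
  B1 = {s1, t1}
s0 ∈ B0, t0 ∈ B0 → same block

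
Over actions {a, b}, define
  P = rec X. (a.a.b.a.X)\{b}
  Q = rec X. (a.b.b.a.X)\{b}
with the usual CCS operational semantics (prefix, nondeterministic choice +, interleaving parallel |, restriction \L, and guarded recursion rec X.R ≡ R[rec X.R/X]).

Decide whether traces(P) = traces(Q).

LTS(P): 3 reachable states
  u0 = rec X. (a.a.b.a.X)\{b} has moves =a=> u1
  u1 = (a.b.a.(rec X. (a.a.b.a.X)\{b}))\{b} has moves =a=> u2
  u2 = (b.a.(rec X. (a.a.b.a.X)\{b}))\{b} has moves stopped
LTS(Q): 2 reachable states
  v0 = rec X. (a.b.b.a.X)\{b} has moves =a=> v1
  v1 = (b.b.a.(rec X. (a.b.b.a.X)\{b}))\{b} has moves stopped
Executing aa from P (initial set {u0}):
  after a @ step 1: {u1}
  after a @ step 2: {u2}
  P completes σ.
Executing aa from Q (initial set {v0}):
  after a @ step 1: {v1}
  after a @ step 2: ∅ (Q stuck)

traces(P) ≠ traces(Q) — witness ⟨aa⟩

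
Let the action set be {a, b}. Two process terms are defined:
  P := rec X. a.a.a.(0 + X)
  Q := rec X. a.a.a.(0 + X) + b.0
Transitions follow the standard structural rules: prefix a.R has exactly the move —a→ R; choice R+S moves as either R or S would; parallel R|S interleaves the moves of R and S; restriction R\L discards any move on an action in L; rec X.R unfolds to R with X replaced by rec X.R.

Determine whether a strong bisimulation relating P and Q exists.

NO

Reachable graph of P (4 states):
  m0 = rec X. a.a.a.(0 + X) has moves --a--▸ m1
  m1 = a.a.(0 + (rec X. a.a.a.(0 + X))) has moves --a--▸ m2
  m2 = a.(0 + (rec X. a.a.a.(0 + X))) has moves --a--▸ m3
  m3 = 0 + (rec X. a.a.a.(0 + X)) has moves --a--▸ m1
Reachable graph of Q (5 states):
  n0 = rec X. a.a.a.(0 + X) + b.0 has moves --a--▸ n1, --b--▸ n2
  n1 = a.a.(0 + (rec X. a.a.a.(0 + X) + b.0)) has moves --a--▸ n3
  n2 = 0 has moves (no moves)
  n3 = a.(0 + (rec X. a.a.a.(0 + X) + b.0)) has moves --a--▸ n4
  n4 = 0 + (rec X. a.a.a.(0 + X) + b.0) has moves --a--▸ n1, --b--▸ n2
Partition-refinement fixed point:
  B0 = {m0, m1, m2, m3}
  B1 = {n0, n4}
  B2 = {n1}
  B3 = {n3}
  B4 = {n2}
m0 ∈ B0, n0 ∈ B1 → different blocks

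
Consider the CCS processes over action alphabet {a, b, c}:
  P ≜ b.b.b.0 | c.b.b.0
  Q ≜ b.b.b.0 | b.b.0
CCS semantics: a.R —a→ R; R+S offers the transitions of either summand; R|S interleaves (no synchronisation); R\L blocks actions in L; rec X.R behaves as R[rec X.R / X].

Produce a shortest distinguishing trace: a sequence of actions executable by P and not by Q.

Reachable graph of P (16 states):
  u0 = b.b.b.0 | c.b.b.0 → —b→ u1, —c→ u2
  u1 = b.b.0 | c.b.b.0 → —b→ u3, —c→ u4
  u2 = b.b.b.0 | b.b.0 → —b→ u4, —b→ u5
  u3 = b.0 | c.b.b.0 → —b→ u6, —c→ u7
  u4 = b.b.0 | b.b.0 → —b→ u7, —b→ u8
  u5 = b.b.b.0 | b.0 → —b→ u8, —b→ u9
  u6 = 0 | c.b.b.0 → —c→ u10
  u7 = b.0 | b.b.0 → —b→ u10, —b→ u11
  u8 = b.b.0 | b.0 → —b→ u11, —b→ u12
  u9 = b.b.b.0 | 0 → —b→ u12
  u10 = 0 | b.b.0 → —b→ u13
  u11 = b.0 | b.0 → —b→ u13, —b→ u14
  u12 = b.b.0 | 0 → —b→ u14
  u13 = 0 | b.0 → —b→ u15
  u14 = b.0 | 0 → —b→ u15
  u15 = 0 | 0 → ·
Reachable graph of Q (12 states):
  v0 = b.b.b.0 | b.b.0 → —b→ v1, —b→ v2
  v1 = b.b.0 | b.b.0 → —b→ v3, —b→ v4
  v2 = b.b.b.0 | b.0 → —b→ v4, —b→ v5
  v3 = b.0 | b.b.0 → —b→ v6, —b→ v7
  v4 = b.b.0 | b.0 → —b→ v7, —b→ v8
  v5 = b.b.b.0 | 0 → —b→ v8
  v6 = 0 | b.b.0 → —b→ v9
  v7 = b.0 | b.0 → —b→ v10, —b→ v9
  v8 = b.b.0 | 0 → —b→ v10
  v9 = 0 | b.0 → —b→ v11
  v10 = b.0 | 0 → —b→ v11
  v11 = 0 | 0 → ·
Executing c from P (initial set {u0}):
  after c @ step 1: {u2}
  P completes σ.
Executing c from Q (initial set {v0}):
  after c @ step 1: ∅ (Q stuck)

c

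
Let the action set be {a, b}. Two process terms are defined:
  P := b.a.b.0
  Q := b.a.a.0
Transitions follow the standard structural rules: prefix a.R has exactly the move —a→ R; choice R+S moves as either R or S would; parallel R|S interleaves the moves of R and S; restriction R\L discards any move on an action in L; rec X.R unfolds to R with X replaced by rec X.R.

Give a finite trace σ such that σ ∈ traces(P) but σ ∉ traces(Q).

bab

P's transition system — 4 states:
  u0 = b.a.b.0 ⊢ —b→ u1
  u1 = a.b.0 ⊢ —a→ u2
  u2 = b.0 ⊢ —b→ u3
  u3 = 0 ⊢ stopped
Q's transition system — 4 states:
  v0 = b.a.a.0 ⊢ —b→ v1
  v1 = a.a.0 ⊢ —a→ v2
  v2 = a.0 ⊢ —a→ v3
  v3 = 0 ⊢ stopped
Executing bab from P (initial set {u0}):
  step 1 (b): {u1}
  step 2 (a): {u2}
  step 3 (b): {u3}
  ✓ P
Executing bab from Q (initial set {v0}):
  step 1 (b): {v1}
  step 2 (a): {v2}
  step 3 (b): ∅ (Q stuck)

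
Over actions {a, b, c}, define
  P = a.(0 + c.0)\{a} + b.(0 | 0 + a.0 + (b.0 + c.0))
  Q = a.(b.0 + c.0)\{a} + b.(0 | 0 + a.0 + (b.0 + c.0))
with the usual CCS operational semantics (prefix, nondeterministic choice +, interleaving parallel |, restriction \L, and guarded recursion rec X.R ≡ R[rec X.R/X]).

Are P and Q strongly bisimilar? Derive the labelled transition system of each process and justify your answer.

NO

Reachable graph of P (5 states):
  p0 = a.(0 + c.0)\{a} + b.(0 | 0 + a.0 + (b.0 + c.0)) | --a--▸ p1, --b--▸ p2
  p1 = (0 + c.0)\{a} | --c--▸ p3
  p2 = 0 | 0 + a.0 + (b.0 + c.0) | --a--▸ p4, --b--▸ p4, --c--▸ p4
  p3 = 0\{a} | ∅
  p4 = 0 | ∅
Reachable graph of Q (5 states):
  q0 = a.(b.0 + c.0)\{a} + b.(0 | 0 + a.0 + (b.0 + c.0)) | --a--▸ q1, --b--▸ q2
  q1 = (b.0 + c.0)\{a} | --b--▸ q3, --c--▸ q3
  q2 = 0 | 0 + a.0 + (b.0 + c.0) | --a--▸ q4, --b--▸ q4, --c--▸ q4
  q3 = 0\{a} | ∅
  q4 = 0 | ∅
Bisimilarity quotient blocks:
  B0 = {p0}
  B1 = {p2, q2}
  B2 = {p3, p4, q3, q4}
  B3 = {p1}
  B4 = {q0}
  B5 = {q1}
p0 ∈ B0, q0 ∈ B4 → different blocks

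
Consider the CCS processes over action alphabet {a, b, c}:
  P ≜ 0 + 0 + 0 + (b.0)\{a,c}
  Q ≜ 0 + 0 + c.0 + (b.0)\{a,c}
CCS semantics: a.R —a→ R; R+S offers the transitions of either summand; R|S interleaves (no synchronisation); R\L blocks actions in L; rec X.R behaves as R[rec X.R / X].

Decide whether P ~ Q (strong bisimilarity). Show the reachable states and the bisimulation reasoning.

not bisimilar

LTS(P): 2 reachable states
  m0 = 0 + 0 + 0 + (b.0)\{a,c} → -b-> m1
  m1 = 0\{a,c} → stopped
LTS(Q): 3 reachable states
  n0 = 0 + 0 + c.0 + (b.0)\{a,c} → -b-> n1, -c-> n2
  n1 = 0\{a,c} → stopped
  n2 = 0 → stopped
Partition-refinement fixed point:
  B0 = {m0}
  B1 = {m1, n1, n2}
  B2 = {n0}
m0 ∈ B0, n0 ∈ B2 → different blocks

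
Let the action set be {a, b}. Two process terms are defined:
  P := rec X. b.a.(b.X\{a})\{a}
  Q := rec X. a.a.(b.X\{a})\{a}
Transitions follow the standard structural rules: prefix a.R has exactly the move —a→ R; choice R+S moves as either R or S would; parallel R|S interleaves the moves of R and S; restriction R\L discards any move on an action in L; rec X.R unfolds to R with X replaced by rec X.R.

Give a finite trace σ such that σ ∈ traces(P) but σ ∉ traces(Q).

Reachable graph of P (5 states):
  s0 = rec X. b.a.(b.X\{a})\{a} :: —b→ s1
  s1 = a.(b.(rec X. b.a.(b.X\{a})\{a})\{a})\{a} :: —a→ s2
  s2 = (b.(rec X. b.a.(b.X\{a})\{a})\{a})\{a} :: —b→ s3
  s3 = (rec X. b.a.(b.X\{a})\{a})\{a}\{a} :: —b→ s4
  s4 = (a.(b.(rec X. b.a.(b.X\{a})\{a})\{a})\{a})\{a}\{a} :: stopped
Reachable graph of Q (4 states):
  t0 = rec X. a.a.(b.X\{a})\{a} :: —a→ t1
  t1 = a.(b.(rec X. a.a.(b.X\{a})\{a})\{a})\{a} :: —a→ t2
  t2 = (b.(rec X. a.a.(b.X\{a})\{a})\{a})\{a} :: —b→ t3
  t3 = (rec X. a.a.(b.X\{a})\{a})\{a}\{a} :: stopped
Trace ⟨b⟩ through P, begin at {s0}:
  [1] b ⇒ {s1}
  P completes σ.
Trace ⟨b⟩ through Q, begin at {t0}:
  [1] b ⇒ ∅ (Q stuck)

b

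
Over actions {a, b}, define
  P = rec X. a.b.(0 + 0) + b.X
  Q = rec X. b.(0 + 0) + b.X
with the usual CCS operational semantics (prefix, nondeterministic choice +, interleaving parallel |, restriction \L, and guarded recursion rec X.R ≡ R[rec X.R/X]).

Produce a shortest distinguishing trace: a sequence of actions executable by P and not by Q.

a

LTS(P): 3 reachable states
  u0 = rec X. a.b.(0 + 0) + b.X → --a--▸ u1, --b--▸ u0
  u1 = b.(0 + 0) → --b--▸ u2
  u2 = 0 + 0 → ∅
LTS(Q): 2 reachable states
  v0 = rec X. b.(0 + 0) + b.X → --b--▸ v0, --b--▸ v1
  v1 = 0 + 0 → ∅
Run σ = ⟨a⟩ on P: start {u0}
  after a @ step 1: {u1}
  P completes σ.
Run σ = ⟨a⟩ on Q: start {v0}
  after a @ step 1: ∅ (Q stuck)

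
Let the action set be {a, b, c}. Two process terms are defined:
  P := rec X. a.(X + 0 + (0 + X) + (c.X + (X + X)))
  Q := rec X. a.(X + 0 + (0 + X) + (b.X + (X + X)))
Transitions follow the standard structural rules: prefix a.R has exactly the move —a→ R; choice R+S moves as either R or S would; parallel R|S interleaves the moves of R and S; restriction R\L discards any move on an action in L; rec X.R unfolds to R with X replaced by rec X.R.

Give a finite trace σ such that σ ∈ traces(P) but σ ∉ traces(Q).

ac

P's transition system — 2 states:
  m0 = rec X. a.(X + 0 + (0 + X) + (c.X + (X + X))) :: =a=> m1
  m1 = (rec X. a.(X + 0 + (0 + X) + (c.X + (X + X)))) + 0 + (0 + (rec X. a.(X + 0 + (0 + X) + (c.X + (X + X))))) + (c.(rec X. a.(X + 0 + (0 + X) + (c.X + (X + X)))) + ((rec X. a.(X + 0 + (0 + X) + (c.X + (X + X)))) + (rec X. a.(X + 0 + (0 + X) + (c.X + (X + X)))))) :: =a=> m1, =c=> m0
Q's transition system — 2 states:
  n0 = rec X. a.(X + 0 + (0 + X) + (b.X + (X + X))) :: =a=> n1
  n1 = (rec X. a.(X + 0 + (0 + X) + (b.X + (X + X)))) + 0 + (0 + (rec X. a.(X + 0 + (0 + X) + (b.X + (X + X))))) + (b.(rec X. a.(X + 0 + (0 + X) + (b.X + (X + X)))) + ((rec X. a.(X + 0 + (0 + X) + (b.X + (X + X)))) + (rec X. a.(X + 0 + (0 + X) + (b.X + (X + X)))))) :: =a=> n1, =b=> n0
Run σ = ⟨ac⟩ on P: start {m0}
  after a @ step 1: {m1}
  after c @ step 2: {m0}
  ✓ P
Run σ = ⟨ac⟩ on Q: start {n0}
  after a @ step 1: {n1}
  after c @ step 2: no successor for Q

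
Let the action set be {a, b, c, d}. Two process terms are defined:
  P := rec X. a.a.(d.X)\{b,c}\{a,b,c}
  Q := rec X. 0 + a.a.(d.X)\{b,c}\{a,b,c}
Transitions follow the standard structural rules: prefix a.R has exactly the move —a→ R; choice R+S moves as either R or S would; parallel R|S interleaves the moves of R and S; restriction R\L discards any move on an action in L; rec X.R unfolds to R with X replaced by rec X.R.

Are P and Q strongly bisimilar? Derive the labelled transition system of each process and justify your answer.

bisimilar

P's transition system — 4 states:
  s0 = rec X. a.a.(d.X)\{b,c}\{a,b,c} ⊢ —a→ s1
  s1 = a.(d.(rec X. a.a.(d.X)\{b,c}\{a,b,c}))\{b,c}\{a,b,c} ⊢ —a→ s2
  s2 = (d.(rec X. a.a.(d.X)\{b,c}\{a,b,c}))\{b,c}\{a,b,c} ⊢ —d→ s3
  s3 = (rec X. a.a.(d.X)\{b,c}\{a,b,c})\{b,c}\{a,b,c} ⊢ stopped
Q's transition system — 4 states:
  t0 = rec X. 0 + a.a.(d.X)\{b,c}\{a,b,c} ⊢ —a→ t1
  t1 = a.(d.(rec X. 0 + a.a.(d.X)\{b,c}\{a,b,c}))\{b,c}\{a,b,c} ⊢ —a→ t2
  t2 = (d.(rec X. 0 + a.a.(d.X)\{b,c}\{a,b,c}))\{b,c}\{a,b,c} ⊢ —d→ t3
  t3 = (rec X. 0 + a.a.(d.X)\{b,c}\{a,b,c})\{b,c}\{a,b,c} ⊢ stopped
Bisimilarity quotient blocks:
  B0 = {s0, t0}
  B1 = {s1, t1}
  B2 = {s2, t2}
  B3 = {s3, t3}
s0 ∈ B0, t0 ∈ B0 → same block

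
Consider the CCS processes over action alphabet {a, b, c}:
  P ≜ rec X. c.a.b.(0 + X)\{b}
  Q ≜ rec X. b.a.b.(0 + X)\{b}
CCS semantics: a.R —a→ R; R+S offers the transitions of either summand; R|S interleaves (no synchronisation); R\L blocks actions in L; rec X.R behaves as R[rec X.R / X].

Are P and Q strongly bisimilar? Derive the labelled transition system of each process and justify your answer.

not bisimilar

Reachable graph of P (6 states):
  s0 = rec X. c.a.b.(0 + X)\{b} :: ··c··> s1
  s1 = a.b.(0 + (rec X. c.a.b.(0 + X)\{b}))\{b} :: ··a··> s2
  s2 = b.(0 + (rec X. c.a.b.(0 + X)\{b}))\{b} :: ··b··> s3
  s3 = (0 + (rec X. c.a.b.(0 + X)\{b}))\{b} :: ··c··> s4
  s4 = (a.b.(0 + (rec X. c.a.b.(0 + X)\{b}))\{b})\{b} :: ··a··> s5
  s5 = (b.(0 + (rec X. c.a.b.(0 + X)\{b}))\{b})\{b} :: ·
Reachable graph of Q (4 states):
  t0 = rec X. b.a.b.(0 + X)\{b} :: ··b··> t1
  t1 = a.b.(0 + (rec X. b.a.b.(0 + X)\{b}))\{b} :: ··a··> t2
  t2 = b.(0 + (rec X. b.a.b.(0 + X)\{b}))\{b} :: ··b··> t3
  t3 = (0 + (rec X. b.a.b.(0 + X)\{b}))\{b} :: ·
Partition-refinement fixed point:
  B0 = {s0}
  B1 = {s1}
  B2 = {s2}
  B3 = {s3}
  B4 = {s4}
  B5 = {s5, t3}
  B6 = {t0}
  B7 = {t1}
  B8 = {t2}
s0 ∈ B0, t0 ∈ B6 → different blocks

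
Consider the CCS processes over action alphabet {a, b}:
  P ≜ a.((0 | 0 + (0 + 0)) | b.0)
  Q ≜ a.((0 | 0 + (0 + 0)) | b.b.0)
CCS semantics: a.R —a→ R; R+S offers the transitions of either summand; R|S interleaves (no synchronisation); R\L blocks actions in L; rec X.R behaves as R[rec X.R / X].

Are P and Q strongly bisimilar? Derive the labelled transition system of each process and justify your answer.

P ≁ Q

LTS(P): 3 reachable states
  u0 = a.((0 | 0 + (0 + 0)) | b.0) | =a=> u1
  u1 = (0 | 0 + (0 + 0)) | b.0 | =b=> u2
  u2 = (0 | 0 + (0 + 0)) | 0 | ∅
LTS(Q): 4 reachable states
  v0 = a.((0 | 0 + (0 + 0)) | b.b.0) | =a=> v1
  v1 = (0 | 0 + (0 + 0)) | b.b.0 | =b=> v2
  v2 = (0 | 0 + (0 + 0)) | b.0 | =b=> v3
  v3 = (0 | 0 + (0 + 0)) | 0 | ∅
Partition-refinement fixed point:
  B0 = {u0}
  B1 = {u1, v2}
  B2 = {u2, v3}
  B3 = {v0}
  B4 = {v1}
u0 ∈ B0, v0 ∈ B3 → different blocks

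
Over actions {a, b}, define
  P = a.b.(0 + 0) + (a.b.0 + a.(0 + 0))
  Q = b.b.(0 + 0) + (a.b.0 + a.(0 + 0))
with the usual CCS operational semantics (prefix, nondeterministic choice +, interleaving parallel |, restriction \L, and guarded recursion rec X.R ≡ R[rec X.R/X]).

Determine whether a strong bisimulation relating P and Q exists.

LTS(P): 5 reachable states
  s0 = a.b.(0 + 0) + (a.b.0 + a.(0 + 0)) → --a--▸ s1, --a--▸ s2, --a--▸ s3
  s1 = 0 + 0 → stopped
  s2 = b.(0 + 0) → --b--▸ s1
  s3 = b.0 → --b--▸ s4
  s4 = 0 → stopped
LTS(Q): 5 reachable states
  t0 = b.b.(0 + 0) + (a.b.0 + a.(0 + 0)) → --a--▸ t1, --a--▸ t2, --b--▸ t3
  t1 = 0 + 0 → stopped
  t2 = b.0 → --b--▸ t4
  t3 = b.(0 + 0) → --b--▸ t1
  t4 = 0 → stopped
Bisimilarity quotient blocks:
  B0 = {s0}
  B1 = {s1, s4, t1, t4}
  B2 = {s2, s3, t2, t3}
  B3 = {t0}
s0 ∈ B0, t0 ∈ B3 → different blocks

P ≁ Q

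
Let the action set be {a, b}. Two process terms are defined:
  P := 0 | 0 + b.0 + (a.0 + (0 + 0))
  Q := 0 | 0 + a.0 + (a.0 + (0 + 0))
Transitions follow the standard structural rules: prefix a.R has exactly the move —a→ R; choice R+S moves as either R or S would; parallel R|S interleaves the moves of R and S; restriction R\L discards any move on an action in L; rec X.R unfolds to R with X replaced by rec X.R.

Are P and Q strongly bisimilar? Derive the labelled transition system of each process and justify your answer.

LTS(P): 2 reachable states
  p0 = 0 | 0 + b.0 + (a.0 + (0 + 0)) has moves -a-> p1, -b-> p1
  p1 = 0 has moves deadlocked
LTS(Q): 2 reachable states
  q0 = 0 | 0 + a.0 + (a.0 + (0 + 0)) has moves -a-> q1
  q1 = 0 has moves deadlocked
Bisimilarity quotient blocks:
  B0 = {p0}
  B1 = {p1, q1}
  B2 = {q0}
p0 ∈ B0, q0 ∈ B2 → different blocks

not bisimilar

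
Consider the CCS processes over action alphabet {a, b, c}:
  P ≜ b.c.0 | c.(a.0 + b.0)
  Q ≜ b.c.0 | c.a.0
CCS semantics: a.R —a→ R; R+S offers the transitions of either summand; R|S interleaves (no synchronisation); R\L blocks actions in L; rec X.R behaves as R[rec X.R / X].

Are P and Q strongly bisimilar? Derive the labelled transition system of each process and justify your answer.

P ≁ Q

LTS(P): 9 reachable states
  p0 = b.c.0 | c.(a.0 + b.0) has moves -b-> p1, -c-> p2
  p1 = c.0 | c.(a.0 + b.0) has moves -c-> p3, -c-> p4
  p2 = b.c.0 | (a.0 + b.0) has moves -a-> p5, -b-> p4, -b-> p5
  p3 = 0 | c.(a.0 + b.0) has moves -c-> p6
  p4 = c.0 | (a.0 + b.0) has moves -a-> p7, -b-> p7, -c-> p6
  p5 = b.c.0 | 0 has moves -b-> p7
  p6 = 0 | (a.0 + b.0) has moves -a-> p8, -b-> p8
  p7 = c.0 | 0 has moves -c-> p8
  p8 = 0 | 0 has moves ·
LTS(Q): 9 reachable states
  q0 = b.c.0 | c.a.0 has moves -b-> q1, -c-> q2
  q1 = c.0 | c.a.0 has moves -c-> q3, -c-> q4
  q2 = b.c.0 | a.0 has moves -a-> q5, -b-> q4
  q3 = 0 | c.a.0 has moves -c-> q6
  q4 = c.0 | a.0 has moves -a-> q7, -c-> q6
  q5 = b.c.0 | 0 has moves -b-> q7
  q6 = 0 | a.0 has moves -a-> q8
  q7 = c.0 | 0 has moves -c-> q8
  q8 = 0 | 0 has moves ·
Bisimilarity quotient blocks:
  B0 = {p0}
  B1 = {p1}
  B2 = {p3}
  B3 = {p6}
  B4 = {p8, q8}
  B5 = {p4}
  B6 = {p7, q7}
  B7 = {p2}
  B8 = {p5, q5}
  B9 = {q0}
  B10 = {q1}
  B11 = {q3}
  B12 = {q6}
  B13 = {q4}
  B14 = {q2}
p0 ∈ B0, q0 ∈ B9 → different blocks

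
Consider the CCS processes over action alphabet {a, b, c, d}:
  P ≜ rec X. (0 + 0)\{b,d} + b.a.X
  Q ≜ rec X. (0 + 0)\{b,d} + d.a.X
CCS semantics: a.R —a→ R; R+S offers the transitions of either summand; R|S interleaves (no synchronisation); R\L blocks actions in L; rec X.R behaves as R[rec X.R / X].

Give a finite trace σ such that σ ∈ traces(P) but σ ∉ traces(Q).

b

P's transition system — 2 states:
  u0 = rec X. (0 + 0)\{b,d} + b.a.X has moves ··b··> u1
  u1 = a.(rec X. (0 + 0)\{b,d} + b.a.X) has moves ··a··> u0
Q's transition system — 2 states:
  v0 = rec X. (0 + 0)\{b,d} + d.a.X has moves ··d··> v1
  v1 = a.(rec X. (0 + 0)\{b,d} + d.a.X) has moves ··a··> v0
Executing b from P (initial set {u0}):
  step 1 (b): {u1}
  ✓ P
Executing b from Q (initial set {v0}):
  step 1 (b): ∅ (Q stuck)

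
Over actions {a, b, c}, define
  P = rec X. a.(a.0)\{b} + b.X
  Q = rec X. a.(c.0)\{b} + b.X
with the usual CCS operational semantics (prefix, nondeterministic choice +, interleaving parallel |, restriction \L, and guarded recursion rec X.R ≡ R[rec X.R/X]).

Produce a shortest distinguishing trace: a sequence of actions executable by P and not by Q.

aa

P's transition system — 3 states:
  u0 = rec X. a.(a.0)\{b} + b.X :: -a-> u1, -b-> u0
  u1 = (a.0)\{b} :: -a-> u2
  u2 = 0\{b} :: deadlocked
Q's transition system — 3 states:
  v0 = rec X. a.(c.0)\{b} + b.X :: -a-> v1, -b-> v0
  v1 = (c.0)\{b} :: -c-> v2
  v2 = 0\{b} :: deadlocked
Executing aa from P (initial set {u0}):
  after a @ step 1: {u1}
  after a @ step 2: {u2}
  ✓ P
Executing aa from Q (initial set {v0}):
  after a @ step 1: {v1}
  after a @ step 2: ∅ (Q stuck)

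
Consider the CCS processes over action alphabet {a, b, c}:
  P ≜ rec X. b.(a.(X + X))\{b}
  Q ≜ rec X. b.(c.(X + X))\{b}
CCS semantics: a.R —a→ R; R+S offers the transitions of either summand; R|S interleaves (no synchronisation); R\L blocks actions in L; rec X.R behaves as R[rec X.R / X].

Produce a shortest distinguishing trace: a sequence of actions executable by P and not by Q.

P's transition system — 3 states:
  s0 = rec X. b.(a.(X + X))\{b} :: -b-> s1
  s1 = (a.((rec X. b.(a.(X + X))\{b}) + (rec X. b.(a.(X + X))\{b})))\{b} :: -a-> s2
  s2 = ((rec X. b.(a.(X + X))\{b}) + (rec X. b.(a.(X + X))\{b}))\{b} :: (no moves)
Q's transition system — 3 states:
  t0 = rec X. b.(c.(X + X))\{b} :: -b-> t1
  t1 = (c.((rec X. b.(c.(X + X))\{b}) + (rec X. b.(c.(X + X))\{b})))\{b} :: -c-> t2
  t2 = ((rec X. b.(c.(X + X))\{b}) + (rec X. b.(c.(X + X))\{b}))\{b} :: (no moves)
Executing ba from P (initial set {s0}):
  after b @ step 1: {s1}
  after a @ step 2: {s2}
  P completes σ.
Executing ba from Q (initial set {t0}):
  after b @ step 1: {t1}
  after a @ step 2: no successor for Q

ba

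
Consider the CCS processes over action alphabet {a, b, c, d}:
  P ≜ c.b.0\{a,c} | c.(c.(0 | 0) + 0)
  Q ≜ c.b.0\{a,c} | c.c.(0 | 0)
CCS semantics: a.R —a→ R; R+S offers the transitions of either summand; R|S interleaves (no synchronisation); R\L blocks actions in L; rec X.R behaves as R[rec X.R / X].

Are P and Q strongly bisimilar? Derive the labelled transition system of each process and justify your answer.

Reachable graph of P (9 states):
  u0 = c.b.0\{a,c} | c.(c.(0 | 0) + 0) has moves —c→ u1, —c→ u2
  u1 = b.0\{a,c} | c.(c.(0 | 0) + 0) has moves —b→ u3, —c→ u4
  u2 = c.b.0\{a,c} | (c.(0 | 0) + 0) has moves —c→ u4, —c→ u5
  u3 = 0\{a,c} | c.(c.(0 | 0) + 0) has moves —c→ u6
  u4 = b.0\{a,c} | (c.(0 | 0) + 0) has moves —b→ u6, —c→ u7
  u5 = c.b.0\{a,c} | (0 | 0) has moves —c→ u7
  u6 = 0\{a,c} | (c.(0 | 0) + 0) has moves —c→ u8
  u7 = b.0\{a,c} | (0 | 0) has moves —b→ u8
  u8 = 0\{a,c} | (0 | 0) has moves ∅
Reachable graph of Q (9 states):
  v0 = c.b.0\{a,c} | c.c.(0 | 0) has moves —c→ v1, —c→ v2
  v1 = b.0\{a,c} | c.c.(0 | 0) has moves —b→ v3, —c→ v4
  v2 = c.b.0\{a,c} | c.(0 | 0) has moves —c→ v4, —c→ v5
  v3 = 0\{a,c} | c.c.(0 | 0) has moves —c→ v6
  v4 = b.0\{a,c} | c.(0 | 0) has moves —b→ v6, —c→ v7
  v5 = c.b.0\{a,c} | (0 | 0) has moves —c→ v7
  v6 = 0\{a,c} | c.(0 | 0) has moves —c→ v8
  v7 = b.0\{a,c} | (0 | 0) has moves —b→ v8
  v8 = 0\{a,c} | (0 | 0) has moves ∅
Coarsest stable partition (strong bisimilarity classes):
  B0 = {u0, v0}
  B1 = {u1, v1}
  B2 = {u4, v4}
  B3 = {u6, v6}
  B4 = {u8, v8}
  B5 = {u7, v7}
  B6 = {u3, v3}
  B7 = {u2, v2}
  B8 = {u5, v5}
u0 ∈ B0, v0 ∈ B0 → same block

bisimilar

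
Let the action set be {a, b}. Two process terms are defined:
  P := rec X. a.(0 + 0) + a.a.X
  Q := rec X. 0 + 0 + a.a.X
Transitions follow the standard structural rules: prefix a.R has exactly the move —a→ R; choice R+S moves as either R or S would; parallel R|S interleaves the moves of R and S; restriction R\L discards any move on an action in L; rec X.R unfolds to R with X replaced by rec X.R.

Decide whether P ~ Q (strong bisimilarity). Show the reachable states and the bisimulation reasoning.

NO

P's transition system — 3 states:
  m0 = rec X. a.(0 + 0) + a.a.X has moves —a→ m1, —a→ m2
  m1 = 0 + 0 has moves ∅
  m2 = a.(rec X. a.(0 + 0) + a.a.X) has moves —a→ m0
Q's transition system — 2 states:
  n0 = rec X. 0 + 0 + a.a.X has moves —a→ n1
  n1 = a.(rec X. 0 + 0 + a.a.X) has moves —a→ n0
Bisimilarity quotient blocks:
  B0 = {m0}
  B1 = {m1}
  B2 = {m2}
  B3 = {n0, n1}
m0 ∈ B0, n0 ∈ B3 → different blocks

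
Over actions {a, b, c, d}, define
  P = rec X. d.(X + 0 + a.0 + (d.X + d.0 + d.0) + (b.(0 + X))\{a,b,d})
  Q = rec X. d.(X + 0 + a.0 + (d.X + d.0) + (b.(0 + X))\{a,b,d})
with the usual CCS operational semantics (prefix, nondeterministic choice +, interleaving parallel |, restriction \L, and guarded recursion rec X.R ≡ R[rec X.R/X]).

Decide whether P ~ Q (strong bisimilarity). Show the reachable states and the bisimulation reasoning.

P's transition system — 3 states:
  p0 = rec X. d.(X + 0 + a.0 + (d.X + d.0 + d.0) + (b.(0 + X))\{a,b,d}) :: —d→ p1
  p1 = (rec X. d.(X + 0 + a.0 + (d.X + d.0 + d.0) + (b.(0 + X))\{a,b,d})) + 0 + a.0 + (d.(rec X. d.(X + 0 + a.0 + (d.X + d.0 + d.0) + (b.(0 + X))\{a,b,d})) + d.0 + d.0) + (b.(0 + (rec X. d.(X + 0 + a.0 + (d.X + d.0 + d.0) + (b.(0 + X))\{a,b,d}))))\{a,b,d} :: —a→ p2, —d→ p0, —d→ p1, —d→ p2
  p2 = 0 :: ·
Q's transition system — 3 states:
  q0 = rec X. d.(X + 0 + a.0 + (d.X + d.0) + (b.(0 + X))\{a,b,d}) :: —d→ q1
  q1 = (rec X. d.(X + 0 + a.0 + (d.X + d.0) + (b.(0 + X))\{a,b,d})) + 0 + a.0 + (d.(rec X. d.(X + 0 + a.0 + (d.X + d.0) + (b.(0 + X))\{a,b,d})) + d.0) + (b.(0 + (rec X. d.(X + 0 + a.0 + (d.X + d.0) + (b.(0 + X))\{a,b,d}))))\{a,b,d} :: —a→ q2, —d→ q0, —d→ q1, —d→ q2
  q2 = 0 :: ·
Coarsest stable partition (strong bisimilarity classes):
  B0 = {p0, q0}
  B1 = {p1, q1}
  B2 = {p2, q2}
p0 ∈ B0, q0 ∈ B0 → same block

YES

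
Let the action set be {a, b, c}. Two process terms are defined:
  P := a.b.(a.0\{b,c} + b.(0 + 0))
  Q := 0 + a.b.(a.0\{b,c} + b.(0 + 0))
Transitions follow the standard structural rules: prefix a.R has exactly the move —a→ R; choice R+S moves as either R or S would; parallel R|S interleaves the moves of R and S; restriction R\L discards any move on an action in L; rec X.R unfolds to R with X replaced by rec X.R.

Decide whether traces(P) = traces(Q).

P's transition system — 5 states:
  s0 = a.b.(a.0\{b,c} + b.(0 + 0)) :: —a→ s1
  s1 = b.(a.0\{b,c} + b.(0 + 0)) :: —b→ s2
  s2 = a.0\{b,c} + b.(0 + 0) :: —a→ s3, —b→ s4
  s3 = 0\{b,c} :: stopped
  s4 = 0 + 0 :: stopped
Q's transition system — 5 states:
  t0 = 0 + a.b.(a.0\{b,c} + b.(0 + 0)) :: —a→ t1
  t1 = b.(a.0\{b,c} + b.(0 + 0)) :: —b→ t2
  t2 = a.0\{b,c} + b.(0 + 0) :: —a→ t3, —b→ t4
  t3 = 0\{b,c} :: stopped
  t4 = 0 + 0 :: stopped
Bisimilarity quotient blocks:
  B0 = {s0, t0}
  B1 = {s1, t1}
  B2 = {s2, t2}
  B3 = {s3, s4, t3, t4}
s0 ∈ B0, t0 ∈ B0 → same block
Bisimilar ⇒ trace-equivalent.

trace-equivalent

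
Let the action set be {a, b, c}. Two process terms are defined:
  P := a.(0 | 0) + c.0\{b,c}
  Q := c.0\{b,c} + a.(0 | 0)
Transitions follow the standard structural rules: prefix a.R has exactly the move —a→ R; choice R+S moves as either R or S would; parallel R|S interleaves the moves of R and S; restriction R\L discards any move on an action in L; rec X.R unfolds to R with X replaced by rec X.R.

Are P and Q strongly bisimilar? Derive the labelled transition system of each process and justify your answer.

Reachable graph of P (3 states):
  p0 = a.(0 | 0) + c.0\{b,c} | ··a··> p1, ··c··> p2
  p1 = 0 | 0 | stopped
  p2 = 0\{b,c} | stopped
Reachable graph of Q (3 states):
  q0 = c.0\{b,c} + a.(0 | 0) | ··a··> q1, ··c··> q2
  q1 = 0 | 0 | stopped
  q2 = 0\{b,c} | stopped
Partition-refinement fixed point:
  B0 = {p0, q0}
  B1 = {p1, p2, q1, q2}
p0 ∈ B0, q0 ∈ B0 → same block

P ~ Q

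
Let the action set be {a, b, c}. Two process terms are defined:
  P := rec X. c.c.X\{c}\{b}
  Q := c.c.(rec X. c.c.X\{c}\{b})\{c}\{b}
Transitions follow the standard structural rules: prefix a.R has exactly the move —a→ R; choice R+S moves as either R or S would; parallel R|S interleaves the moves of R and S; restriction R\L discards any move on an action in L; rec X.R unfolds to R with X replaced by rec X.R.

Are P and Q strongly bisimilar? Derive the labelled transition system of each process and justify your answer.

P ~ Q

LTS(P): 3 reachable states
  s0 = rec X. c.c.X\{c}\{b} ⊢ -c-> s1
  s1 = c.(rec X. c.c.X\{c}\{b})\{c}\{b} ⊢ -c-> s2
  s2 = (rec X. c.c.X\{c}\{b})\{c}\{b} ⊢ deadlocked
LTS(Q): 3 reachable states
  t0 = c.c.(rec X. c.c.X\{c}\{b})\{c}\{b} ⊢ -c-> t1
  t1 = c.(rec X. c.c.X\{c}\{b})\{c}\{b} ⊢ -c-> t2
  t2 = (rec X. c.c.X\{c}\{b})\{c}\{b} ⊢ deadlocked
Bisimilarity quotient blocks:
  B0 = {s0, t0}
  B1 = {s1, t1}
  B2 = {s2, t2}
s0 ∈ B0, t0 ∈ B0 → same block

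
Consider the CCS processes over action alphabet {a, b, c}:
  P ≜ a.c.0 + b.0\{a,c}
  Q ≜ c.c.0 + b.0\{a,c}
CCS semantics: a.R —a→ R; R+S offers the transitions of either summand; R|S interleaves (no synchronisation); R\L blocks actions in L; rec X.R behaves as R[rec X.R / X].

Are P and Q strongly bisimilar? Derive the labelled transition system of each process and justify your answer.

Reachable graph of P (4 states):
  p0 = a.c.0 + b.0\{a,c} :: -a-> p1, -b-> p2
  p1 = c.0 :: -c-> p3
  p2 = 0\{a,c} :: (no moves)
  p3 = 0 :: (no moves)
Reachable graph of Q (4 states):
  q0 = c.c.0 + b.0\{a,c} :: -b-> q1, -c-> q2
  q1 = 0\{a,c} :: (no moves)
  q2 = c.0 :: -c-> q3
  q3 = 0 :: (no moves)
Partition-refinement fixed point:
  B0 = {p0}
  B1 = {p2, p3, q1, q3}
  B2 = {p1, q2}
  B3 = {q0}
p0 ∈ B0, q0 ∈ B3 → different blocks

not bisimilar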